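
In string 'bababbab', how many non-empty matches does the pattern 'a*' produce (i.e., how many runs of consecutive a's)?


Pattern 'a*' matches zero or more a's. We want non-empty runs of consecutive a's.
String: 'bababbab'
Walking through the string to find runs of a's:
  Run 1: positions 1-1 -> 'a'
  Run 2: positions 3-3 -> 'a'
  Run 3: positions 6-6 -> 'a'
Non-empty runs found: ['a', 'a', 'a']
Count: 3

3


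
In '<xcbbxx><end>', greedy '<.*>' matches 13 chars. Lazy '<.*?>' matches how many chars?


Greedy '<.*>' tries to match as MUCH as possible.
Lazy '<.*?>' tries to match as LITTLE as possible.

String: '<xcbbxx><end>'
Greedy '<.*>' starts at first '<' and extends to the LAST '>': '<xcbbxx><end>' (13 chars)
Lazy '<.*?>' starts at first '<' and stops at the FIRST '>': '<xcbbxx>' (8 chars)

8


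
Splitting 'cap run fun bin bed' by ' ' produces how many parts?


Splitting by ' ' breaks the string at each occurrence of the separator.
Text: 'cap run fun bin bed'
Parts after split:
  Part 1: 'cap'
  Part 2: 'run'
  Part 3: 'fun'
  Part 4: 'bin'
  Part 5: 'bed'
Total parts: 5

5


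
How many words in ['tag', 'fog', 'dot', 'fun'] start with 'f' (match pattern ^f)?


Pattern ^f anchors to start of word. Check which words begin with 'f':
  'tag' -> no
  'fog' -> MATCH (starts with 'f')
  'dot' -> no
  'fun' -> MATCH (starts with 'f')
Matching words: ['fog', 'fun']
Count: 2

2


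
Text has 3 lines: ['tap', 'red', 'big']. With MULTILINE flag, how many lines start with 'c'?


With MULTILINE flag, ^ matches the start of each line.
Lines: ['tap', 'red', 'big']
Checking which lines start with 'c':
  Line 1: 'tap' -> no
  Line 2: 'red' -> no
  Line 3: 'big' -> no
Matching lines: []
Count: 0

0


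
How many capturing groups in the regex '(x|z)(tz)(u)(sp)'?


To count capturing groups, count each '(' that starts a group.
Pattern: '(x|z)(tz)(u)(sp)'
Walking through the pattern:
  Position 0: '(' -> group #1
  Position 5: '(' -> group #2
  Position 9: '(' -> group #3
  Position 12: '(' -> group #4
Total capturing groups: 4

4


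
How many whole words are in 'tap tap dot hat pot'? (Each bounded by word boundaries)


Word boundaries (\b) mark the start/end of each word.
Text: 'tap tap dot hat pot'
Splitting by whitespace:
  Word 1: 'tap'
  Word 2: 'tap'
  Word 3: 'dot'
  Word 4: 'hat'
  Word 5: 'pot'
Total whole words: 5

5


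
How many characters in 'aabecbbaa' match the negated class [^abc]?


Negated class [^abc] matches any char NOT in {a, b, c}
Scanning 'aabecbbaa':
  pos 0: 'a' -> no (excluded)
  pos 1: 'a' -> no (excluded)
  pos 2: 'b' -> no (excluded)
  pos 3: 'e' -> MATCH
  pos 4: 'c' -> no (excluded)
  pos 5: 'b' -> no (excluded)
  pos 6: 'b' -> no (excluded)
  pos 7: 'a' -> no (excluded)
  pos 8: 'a' -> no (excluded)
Total matches: 1

1


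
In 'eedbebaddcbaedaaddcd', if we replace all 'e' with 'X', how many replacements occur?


re.sub('e', 'X', text) replaces every occurrence of 'e' with 'X'.
Text: 'eedbebaddcbaedaaddcd'
Scanning for 'e':
  pos 0: 'e' -> replacement #1
  pos 1: 'e' -> replacement #2
  pos 4: 'e' -> replacement #3
  pos 12: 'e' -> replacement #4
Total replacements: 4

4


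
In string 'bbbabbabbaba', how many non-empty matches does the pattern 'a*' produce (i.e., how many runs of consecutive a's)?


Pattern 'a*' matches zero or more a's. We want non-empty runs of consecutive a's.
String: 'bbbabbabbaba'
Walking through the string to find runs of a's:
  Run 1: positions 3-3 -> 'a'
  Run 2: positions 6-6 -> 'a'
  Run 3: positions 9-9 -> 'a'
  Run 4: positions 11-11 -> 'a'
Non-empty runs found: ['a', 'a', 'a', 'a']
Count: 4

4


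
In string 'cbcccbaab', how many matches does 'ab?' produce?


Pattern 'ab?' matches 'a' optionally followed by 'b'.
String: 'cbcccbaab'
Scanning left to right for 'a' then checking next char:
  Match 1: 'a' (a not followed by b)
  Match 2: 'ab' (a followed by b)
Total matches: 2

2


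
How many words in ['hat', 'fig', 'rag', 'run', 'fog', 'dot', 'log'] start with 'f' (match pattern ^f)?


Pattern ^f anchors to start of word. Check which words begin with 'f':
  'hat' -> no
  'fig' -> MATCH (starts with 'f')
  'rag' -> no
  'run' -> no
  'fog' -> MATCH (starts with 'f')
  'dot' -> no
  'log' -> no
Matching words: ['fig', 'fog']
Count: 2

2


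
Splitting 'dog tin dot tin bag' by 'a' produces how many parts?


Splitting by 'a' breaks the string at each occurrence of the separator.
Text: 'dog tin dot tin bag'
Parts after split:
  Part 1: 'dog tin dot tin b'
  Part 2: 'g'
Total parts: 2

2


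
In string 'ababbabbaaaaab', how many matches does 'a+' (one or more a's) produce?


Pattern 'a+' matches one or more consecutive a's.
String: 'ababbabbaaaaab'
Scanning for runs of a:
  Match 1: 'a' (length 1)
  Match 2: 'a' (length 1)
  Match 3: 'a' (length 1)
  Match 4: 'aaaaa' (length 5)
Total matches: 4

4


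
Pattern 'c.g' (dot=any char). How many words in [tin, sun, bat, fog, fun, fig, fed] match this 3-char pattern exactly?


Pattern 'c.g' means: starts with 'c', any single char, ends with 'g'.
Checking each word (must be exactly 3 chars):
  'tin' (len=3): no
  'sun' (len=3): no
  'bat' (len=3): no
  'fog' (len=3): no
  'fun' (len=3): no
  'fig' (len=3): no
  'fed' (len=3): no
Matching words: []
Total: 0

0


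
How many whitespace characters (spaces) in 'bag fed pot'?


\s matches whitespace characters (spaces, tabs, etc.).
Text: 'bag fed pot'
This text has 3 words separated by spaces.
Number of spaces = number of words - 1 = 3 - 1 = 2

2


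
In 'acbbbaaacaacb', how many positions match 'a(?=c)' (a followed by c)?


Lookahead 'a(?=c)' matches 'a' only when followed by 'c'.
String: 'acbbbaaacaacb'
Checking each position where char is 'a':
  pos 0: 'a' -> MATCH (next='c')
  pos 5: 'a' -> no (next='a')
  pos 6: 'a' -> no (next='a')
  pos 7: 'a' -> MATCH (next='c')
  pos 9: 'a' -> no (next='a')
  pos 10: 'a' -> MATCH (next='c')
Matching positions: [0, 7, 10]
Count: 3

3


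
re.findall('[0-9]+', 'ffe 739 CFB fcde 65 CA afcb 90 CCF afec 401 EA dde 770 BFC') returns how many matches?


Pattern '[0-9]+' finds one or more digits.
Text: 'ffe 739 CFB fcde 65 CA afcb 90 CCF afec 401 EA dde 770 BFC'
Scanning for matches:
  Match 1: '739'
  Match 2: '65'
  Match 3: '90'
  Match 4: '401'
  Match 5: '770'
Total matches: 5

5


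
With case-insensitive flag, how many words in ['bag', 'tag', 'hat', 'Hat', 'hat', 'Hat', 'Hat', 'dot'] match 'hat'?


Case-insensitive matching: compare each word's lowercase form to 'hat'.
  'bag' -> lower='bag' -> no
  'tag' -> lower='tag' -> no
  'hat' -> lower='hat' -> MATCH
  'Hat' -> lower='hat' -> MATCH
  'hat' -> lower='hat' -> MATCH
  'Hat' -> lower='hat' -> MATCH
  'Hat' -> lower='hat' -> MATCH
  'dot' -> lower='dot' -> no
Matches: ['hat', 'Hat', 'hat', 'Hat', 'Hat']
Count: 5

5


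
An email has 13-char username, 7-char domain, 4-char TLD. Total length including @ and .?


An email address has format: username@domain.tld
Username length: 13
'@' character: 1
Domain length: 7
'.' character: 1
TLD length: 4
Total = 13 + 1 + 7 + 1 + 4 = 26

26


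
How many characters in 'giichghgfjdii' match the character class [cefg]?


Character class [cefg] matches any of: {c, e, f, g}
Scanning string 'giichghgfjdii' character by character:
  pos 0: 'g' -> MATCH
  pos 1: 'i' -> no
  pos 2: 'i' -> no
  pos 3: 'c' -> MATCH
  pos 4: 'h' -> no
  pos 5: 'g' -> MATCH
  pos 6: 'h' -> no
  pos 7: 'g' -> MATCH
  pos 8: 'f' -> MATCH
  pos 9: 'j' -> no
  pos 10: 'd' -> no
  pos 11: 'i' -> no
  pos 12: 'i' -> no
Total matches: 5

5


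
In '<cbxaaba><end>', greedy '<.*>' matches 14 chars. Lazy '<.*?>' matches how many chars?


Greedy '<.*>' tries to match as MUCH as possible.
Lazy '<.*?>' tries to match as LITTLE as possible.

String: '<cbxaaba><end>'
Greedy '<.*>' starts at first '<' and extends to the LAST '>': '<cbxaaba><end>' (14 chars)
Lazy '<.*?>' starts at first '<' and stops at the FIRST '>': '<cbxaaba>' (9 chars)

9


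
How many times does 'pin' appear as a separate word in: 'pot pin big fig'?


Scanning each word for exact match 'pin':
  Word 1: 'pot' -> no
  Word 2: 'pin' -> MATCH
  Word 3: 'big' -> no
  Word 4: 'fig' -> no
Total matches: 1

1


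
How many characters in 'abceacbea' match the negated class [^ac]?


Negated class [^ac] matches any char NOT in {a, c}
Scanning 'abceacbea':
  pos 0: 'a' -> no (excluded)
  pos 1: 'b' -> MATCH
  pos 2: 'c' -> no (excluded)
  pos 3: 'e' -> MATCH
  pos 4: 'a' -> no (excluded)
  pos 5: 'c' -> no (excluded)
  pos 6: 'b' -> MATCH
  pos 7: 'e' -> MATCH
  pos 8: 'a' -> no (excluded)
Total matches: 4

4


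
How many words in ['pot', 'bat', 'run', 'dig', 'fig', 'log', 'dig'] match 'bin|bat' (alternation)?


Alternation 'bin|bat' matches either 'bin' or 'bat'.
Checking each word:
  'pot' -> no
  'bat' -> MATCH
  'run' -> no
  'dig' -> no
  'fig' -> no
  'log' -> no
  'dig' -> no
Matches: ['bat']
Count: 1

1


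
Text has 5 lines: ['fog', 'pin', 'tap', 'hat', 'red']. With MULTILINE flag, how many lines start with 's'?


With MULTILINE flag, ^ matches the start of each line.
Lines: ['fog', 'pin', 'tap', 'hat', 'red']
Checking which lines start with 's':
  Line 1: 'fog' -> no
  Line 2: 'pin' -> no
  Line 3: 'tap' -> no
  Line 4: 'hat' -> no
  Line 5: 'red' -> no
Matching lines: []
Count: 0

0


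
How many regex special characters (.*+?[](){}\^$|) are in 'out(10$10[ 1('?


Regex special characters are: . * + ? [ ] ( ) { } \ ^ $ |
Scanning 'out(10$10[ 1(':
  pos 3: '(' -> SPECIAL
  pos 6: '$' -> SPECIAL
  pos 9: '[' -> SPECIAL
  pos 12: '(' -> SPECIAL
Special chars found: ['(', '$', '[', '(']
Total: 4

4


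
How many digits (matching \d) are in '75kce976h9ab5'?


\d matches any digit 0-9.
Scanning '75kce976h9ab5':
  pos 0: '7' -> DIGIT
  pos 1: '5' -> DIGIT
  pos 5: '9' -> DIGIT
  pos 6: '7' -> DIGIT
  pos 7: '6' -> DIGIT
  pos 9: '9' -> DIGIT
  pos 12: '5' -> DIGIT
Digits found: ['7', '5', '9', '7', '6', '9', '5']
Total: 7

7


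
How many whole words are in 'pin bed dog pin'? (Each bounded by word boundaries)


Word boundaries (\b) mark the start/end of each word.
Text: 'pin bed dog pin'
Splitting by whitespace:
  Word 1: 'pin'
  Word 2: 'bed'
  Word 3: 'dog'
  Word 4: 'pin'
Total whole words: 4

4


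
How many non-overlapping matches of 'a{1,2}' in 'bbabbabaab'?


Pattern 'a{1,2}' matches between 1 and 2 consecutive a's (greedy).
String: 'bbabbabaab'
Finding runs of a's and applying greedy matching:
  Run at pos 2: 'a' (length 1)
  Run at pos 5: 'a' (length 1)
  Run at pos 7: 'aa' (length 2)
Matches: ['a', 'a', 'aa']
Count: 3

3


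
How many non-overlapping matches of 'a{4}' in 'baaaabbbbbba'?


Pattern 'a{4}' matches exactly 4 consecutive a's (greedy, non-overlapping).
String: 'baaaabbbbbba'
Scanning for runs of a's:
  Run at pos 1: 'aaaa' (length 4) -> 1 match(es)
  Run at pos 11: 'a' (length 1) -> 0 match(es)
Matches found: ['aaaa']
Total: 1

1


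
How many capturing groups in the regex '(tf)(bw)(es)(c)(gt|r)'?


To count capturing groups, count each '(' that starts a group.
Pattern: '(tf)(bw)(es)(c)(gt|r)'
Walking through the pattern:
  Position 0: '(' -> group #1
  Position 4: '(' -> group #2
  Position 8: '(' -> group #3
  Position 12: '(' -> group #4
  Position 15: '(' -> group #5
Total capturing groups: 5

5


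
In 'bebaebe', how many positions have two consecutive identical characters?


Looking for consecutive identical characters in 'bebaebe':
  pos 0-1: 'b' vs 'e' -> different
  pos 1-2: 'e' vs 'b' -> different
  pos 2-3: 'b' vs 'a' -> different
  pos 3-4: 'a' vs 'e' -> different
  pos 4-5: 'e' vs 'b' -> different
  pos 5-6: 'b' vs 'e' -> different
Consecutive identical pairs: []
Count: 0

0


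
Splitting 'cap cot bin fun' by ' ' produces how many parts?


Splitting by ' ' breaks the string at each occurrence of the separator.
Text: 'cap cot bin fun'
Parts after split:
  Part 1: 'cap'
  Part 2: 'cot'
  Part 3: 'bin'
  Part 4: 'fun'
Total parts: 4

4


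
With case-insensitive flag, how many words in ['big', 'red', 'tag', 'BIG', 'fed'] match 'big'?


Case-insensitive matching: compare each word's lowercase form to 'big'.
  'big' -> lower='big' -> MATCH
  'red' -> lower='red' -> no
  'tag' -> lower='tag' -> no
  'BIG' -> lower='big' -> MATCH
  'fed' -> lower='fed' -> no
Matches: ['big', 'BIG']
Count: 2

2


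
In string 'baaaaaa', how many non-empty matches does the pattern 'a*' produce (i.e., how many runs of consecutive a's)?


Pattern 'a*' matches zero or more a's. We want non-empty runs of consecutive a's.
String: 'baaaaaa'
Walking through the string to find runs of a's:
  Run 1: positions 1-6 -> 'aaaaaa'
Non-empty runs found: ['aaaaaa']
Count: 1

1


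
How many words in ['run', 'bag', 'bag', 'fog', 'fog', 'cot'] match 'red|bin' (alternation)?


Alternation 'red|bin' matches either 'red' or 'bin'.
Checking each word:
  'run' -> no
  'bag' -> no
  'bag' -> no
  'fog' -> no
  'fog' -> no
  'cot' -> no
Matches: []
Count: 0

0


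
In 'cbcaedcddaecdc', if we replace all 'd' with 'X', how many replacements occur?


re.sub('d', 'X', text) replaces every occurrence of 'd' with 'X'.
Text: 'cbcaedcddaecdc'
Scanning for 'd':
  pos 5: 'd' -> replacement #1
  pos 7: 'd' -> replacement #2
  pos 8: 'd' -> replacement #3
  pos 12: 'd' -> replacement #4
Total replacements: 4

4


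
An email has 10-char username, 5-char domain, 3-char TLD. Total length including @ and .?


An email address has format: username@domain.tld
Username length: 10
'@' character: 1
Domain length: 5
'.' character: 1
TLD length: 3
Total = 10 + 1 + 5 + 1 + 3 = 20

20


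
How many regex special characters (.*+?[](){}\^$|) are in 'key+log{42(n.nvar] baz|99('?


Regex special characters are: . * + ? [ ] ( ) { } \ ^ $ |
Scanning 'key+log{42(n.nvar] baz|99(':
  pos 3: '+' -> SPECIAL
  pos 7: '{' -> SPECIAL
  pos 10: '(' -> SPECIAL
  pos 12: '.' -> SPECIAL
  pos 17: ']' -> SPECIAL
  pos 22: '|' -> SPECIAL
  pos 25: '(' -> SPECIAL
Special chars found: ['+', '{', '(', '.', ']', '|', '(']
Total: 7

7


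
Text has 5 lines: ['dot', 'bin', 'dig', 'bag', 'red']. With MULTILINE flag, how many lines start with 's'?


With MULTILINE flag, ^ matches the start of each line.
Lines: ['dot', 'bin', 'dig', 'bag', 'red']
Checking which lines start with 's':
  Line 1: 'dot' -> no
  Line 2: 'bin' -> no
  Line 3: 'dig' -> no
  Line 4: 'bag' -> no
  Line 5: 'red' -> no
Matching lines: []
Count: 0

0


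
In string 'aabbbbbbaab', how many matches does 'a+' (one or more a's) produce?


Pattern 'a+' matches one or more consecutive a's.
String: 'aabbbbbbaab'
Scanning for runs of a:
  Match 1: 'aa' (length 2)
  Match 2: 'aa' (length 2)
Total matches: 2

2


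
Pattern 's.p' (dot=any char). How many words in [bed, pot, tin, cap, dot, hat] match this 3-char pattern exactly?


Pattern 's.p' means: starts with 's', any single char, ends with 'p'.
Checking each word (must be exactly 3 chars):
  'bed' (len=3): no
  'pot' (len=3): no
  'tin' (len=3): no
  'cap' (len=3): no
  'dot' (len=3): no
  'hat' (len=3): no
Matching words: []
Total: 0

0


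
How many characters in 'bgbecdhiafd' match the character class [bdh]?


Character class [bdh] matches any of: {b, d, h}
Scanning string 'bgbecdhiafd' character by character:
  pos 0: 'b' -> MATCH
  pos 1: 'g' -> no
  pos 2: 'b' -> MATCH
  pos 3: 'e' -> no
  pos 4: 'c' -> no
  pos 5: 'd' -> MATCH
  pos 6: 'h' -> MATCH
  pos 7: 'i' -> no
  pos 8: 'a' -> no
  pos 9: 'f' -> no
  pos 10: 'd' -> MATCH
Total matches: 5

5


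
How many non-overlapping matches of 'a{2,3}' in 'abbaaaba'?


Pattern 'a{2,3}' matches between 2 and 3 consecutive a's (greedy).
String: 'abbaaaba'
Finding runs of a's and applying greedy matching:
  Run at pos 0: 'a' (length 1)
  Run at pos 3: 'aaa' (length 3)
  Run at pos 7: 'a' (length 1)
Matches: ['aaa']
Count: 1

1


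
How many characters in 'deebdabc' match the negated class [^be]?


Negated class [^be] matches any char NOT in {b, e}
Scanning 'deebdabc':
  pos 0: 'd' -> MATCH
  pos 1: 'e' -> no (excluded)
  pos 2: 'e' -> no (excluded)
  pos 3: 'b' -> no (excluded)
  pos 4: 'd' -> MATCH
  pos 5: 'a' -> MATCH
  pos 6: 'b' -> no (excluded)
  pos 7: 'c' -> MATCH
Total matches: 4

4


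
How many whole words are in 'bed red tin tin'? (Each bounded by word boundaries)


Word boundaries (\b) mark the start/end of each word.
Text: 'bed red tin tin'
Splitting by whitespace:
  Word 1: 'bed'
  Word 2: 'red'
  Word 3: 'tin'
  Word 4: 'tin'
Total whole words: 4

4


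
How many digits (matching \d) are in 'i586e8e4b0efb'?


\d matches any digit 0-9.
Scanning 'i586e8e4b0efb':
  pos 1: '5' -> DIGIT
  pos 2: '8' -> DIGIT
  pos 3: '6' -> DIGIT
  pos 5: '8' -> DIGIT
  pos 7: '4' -> DIGIT
  pos 9: '0' -> DIGIT
Digits found: ['5', '8', '6', '8', '4', '0']
Total: 6

6


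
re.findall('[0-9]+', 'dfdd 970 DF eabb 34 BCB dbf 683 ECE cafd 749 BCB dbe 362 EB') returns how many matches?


Pattern '[0-9]+' finds one or more digits.
Text: 'dfdd 970 DF eabb 34 BCB dbf 683 ECE cafd 749 BCB dbe 362 EB'
Scanning for matches:
  Match 1: '970'
  Match 2: '34'
  Match 3: '683'
  Match 4: '749'
  Match 5: '362'
Total matches: 5

5


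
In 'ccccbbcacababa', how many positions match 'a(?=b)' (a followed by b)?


Lookahead 'a(?=b)' matches 'a' only when followed by 'b'.
String: 'ccccbbcacababa'
Checking each position where char is 'a':
  pos 7: 'a' -> no (next='c')
  pos 9: 'a' -> MATCH (next='b')
  pos 11: 'a' -> MATCH (next='b')
Matching positions: [9, 11]
Count: 2

2


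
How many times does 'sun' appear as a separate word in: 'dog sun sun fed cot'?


Scanning each word for exact match 'sun':
  Word 1: 'dog' -> no
  Word 2: 'sun' -> MATCH
  Word 3: 'sun' -> MATCH
  Word 4: 'fed' -> no
  Word 5: 'cot' -> no
Total matches: 2

2


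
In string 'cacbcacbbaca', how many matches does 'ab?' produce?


Pattern 'ab?' matches 'a' optionally followed by 'b'.
String: 'cacbcacbbaca'
Scanning left to right for 'a' then checking next char:
  Match 1: 'a' (a not followed by b)
  Match 2: 'a' (a not followed by b)
  Match 3: 'a' (a not followed by b)
  Match 4: 'a' (a not followed by b)
Total matches: 4

4


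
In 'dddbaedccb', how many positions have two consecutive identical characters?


Looking for consecutive identical characters in 'dddbaedccb':
  pos 0-1: 'd' vs 'd' -> MATCH ('dd')
  pos 1-2: 'd' vs 'd' -> MATCH ('dd')
  pos 2-3: 'd' vs 'b' -> different
  pos 3-4: 'b' vs 'a' -> different
  pos 4-5: 'a' vs 'e' -> different
  pos 5-6: 'e' vs 'd' -> different
  pos 6-7: 'd' vs 'c' -> different
  pos 7-8: 'c' vs 'c' -> MATCH ('cc')
  pos 8-9: 'c' vs 'b' -> different
Consecutive identical pairs: ['dd', 'dd', 'cc']
Count: 3

3


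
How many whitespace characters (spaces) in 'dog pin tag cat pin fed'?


\s matches whitespace characters (spaces, tabs, etc.).
Text: 'dog pin tag cat pin fed'
This text has 6 words separated by spaces.
Number of spaces = number of words - 1 = 6 - 1 = 5

5


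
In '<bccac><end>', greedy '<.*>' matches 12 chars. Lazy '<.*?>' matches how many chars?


Greedy '<.*>' tries to match as MUCH as possible.
Lazy '<.*?>' tries to match as LITTLE as possible.

String: '<bccac><end>'
Greedy '<.*>' starts at first '<' and extends to the LAST '>': '<bccac><end>' (12 chars)
Lazy '<.*?>' starts at first '<' and stops at the FIRST '>': '<bccac>' (7 chars)

7


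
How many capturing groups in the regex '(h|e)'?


To count capturing groups, count each '(' that starts a group.
Pattern: '(h|e)'
Walking through the pattern:
  Position 0: '(' -> group #1
Total capturing groups: 1

1


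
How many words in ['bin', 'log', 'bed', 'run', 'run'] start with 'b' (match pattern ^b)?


Pattern ^b anchors to start of word. Check which words begin with 'b':
  'bin' -> MATCH (starts with 'b')
  'log' -> no
  'bed' -> MATCH (starts with 'b')
  'run' -> no
  'run' -> no
Matching words: ['bin', 'bed']
Count: 2

2


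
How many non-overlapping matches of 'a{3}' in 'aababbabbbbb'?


Pattern 'a{3}' matches exactly 3 consecutive a's (greedy, non-overlapping).
String: 'aababbabbbbb'
Scanning for runs of a's:
  Run at pos 0: 'aa' (length 2) -> 0 match(es)
  Run at pos 3: 'a' (length 1) -> 0 match(es)
  Run at pos 6: 'a' (length 1) -> 0 match(es)
Matches found: []
Total: 0

0


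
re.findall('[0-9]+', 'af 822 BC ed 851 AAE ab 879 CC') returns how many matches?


Pattern '[0-9]+' finds one or more digits.
Text: 'af 822 BC ed 851 AAE ab 879 CC'
Scanning for matches:
  Match 1: '822'
  Match 2: '851'
  Match 3: '879'
Total matches: 3

3


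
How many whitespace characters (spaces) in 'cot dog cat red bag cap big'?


\s matches whitespace characters (spaces, tabs, etc.).
Text: 'cot dog cat red bag cap big'
This text has 7 words separated by spaces.
Number of spaces = number of words - 1 = 7 - 1 = 6

6


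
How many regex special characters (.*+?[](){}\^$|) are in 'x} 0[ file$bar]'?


Regex special characters are: . * + ? [ ] ( ) { } \ ^ $ |
Scanning 'x} 0[ file$bar]':
  pos 1: '}' -> SPECIAL
  pos 4: '[' -> SPECIAL
  pos 10: '$' -> SPECIAL
  pos 14: ']' -> SPECIAL
Special chars found: ['}', '[', '$', ']']
Total: 4

4


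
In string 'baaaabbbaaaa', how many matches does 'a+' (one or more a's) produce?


Pattern 'a+' matches one or more consecutive a's.
String: 'baaaabbbaaaa'
Scanning for runs of a:
  Match 1: 'aaaa' (length 4)
  Match 2: 'aaaa' (length 4)
Total matches: 2

2


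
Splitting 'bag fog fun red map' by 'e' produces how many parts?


Splitting by 'e' breaks the string at each occurrence of the separator.
Text: 'bag fog fun red map'
Parts after split:
  Part 1: 'bag fog fun r'
  Part 2: 'd map'
Total parts: 2

2


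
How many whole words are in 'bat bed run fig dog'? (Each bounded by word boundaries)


Word boundaries (\b) mark the start/end of each word.
Text: 'bat bed run fig dog'
Splitting by whitespace:
  Word 1: 'bat'
  Word 2: 'bed'
  Word 3: 'run'
  Word 4: 'fig'
  Word 5: 'dog'
Total whole words: 5

5


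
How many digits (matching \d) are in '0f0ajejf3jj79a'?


\d matches any digit 0-9.
Scanning '0f0ajejf3jj79a':
  pos 0: '0' -> DIGIT
  pos 2: '0' -> DIGIT
  pos 8: '3' -> DIGIT
  pos 11: '7' -> DIGIT
  pos 12: '9' -> DIGIT
Digits found: ['0', '0', '3', '7', '9']
Total: 5

5


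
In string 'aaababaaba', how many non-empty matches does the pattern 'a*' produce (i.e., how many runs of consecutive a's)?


Pattern 'a*' matches zero or more a's. We want non-empty runs of consecutive a's.
String: 'aaababaaba'
Walking through the string to find runs of a's:
  Run 1: positions 0-2 -> 'aaa'
  Run 2: positions 4-4 -> 'a'
  Run 3: positions 6-7 -> 'aa'
  Run 4: positions 9-9 -> 'a'
Non-empty runs found: ['aaa', 'a', 'aa', 'a']
Count: 4

4


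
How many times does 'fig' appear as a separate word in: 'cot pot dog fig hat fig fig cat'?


Scanning each word for exact match 'fig':
  Word 1: 'cot' -> no
  Word 2: 'pot' -> no
  Word 3: 'dog' -> no
  Word 4: 'fig' -> MATCH
  Word 5: 'hat' -> no
  Word 6: 'fig' -> MATCH
  Word 7: 'fig' -> MATCH
  Word 8: 'cat' -> no
Total matches: 3

3


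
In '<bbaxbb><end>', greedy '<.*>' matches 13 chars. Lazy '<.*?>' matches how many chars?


Greedy '<.*>' tries to match as MUCH as possible.
Lazy '<.*?>' tries to match as LITTLE as possible.

String: '<bbaxbb><end>'
Greedy '<.*>' starts at first '<' and extends to the LAST '>': '<bbaxbb><end>' (13 chars)
Lazy '<.*?>' starts at first '<' and stops at the FIRST '>': '<bbaxbb>' (8 chars)

8


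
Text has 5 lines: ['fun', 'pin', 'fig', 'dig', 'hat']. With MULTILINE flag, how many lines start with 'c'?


With MULTILINE flag, ^ matches the start of each line.
Lines: ['fun', 'pin', 'fig', 'dig', 'hat']
Checking which lines start with 'c':
  Line 1: 'fun' -> no
  Line 2: 'pin' -> no
  Line 3: 'fig' -> no
  Line 4: 'dig' -> no
  Line 5: 'hat' -> no
Matching lines: []
Count: 0

0


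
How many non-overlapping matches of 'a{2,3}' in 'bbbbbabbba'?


Pattern 'a{2,3}' matches between 2 and 3 consecutive a's (greedy).
String: 'bbbbbabbba'
Finding runs of a's and applying greedy matching:
  Run at pos 5: 'a' (length 1)
  Run at pos 9: 'a' (length 1)
Matches: []
Count: 0

0


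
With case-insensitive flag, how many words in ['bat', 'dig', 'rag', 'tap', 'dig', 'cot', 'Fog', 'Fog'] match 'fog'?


Case-insensitive matching: compare each word's lowercase form to 'fog'.
  'bat' -> lower='bat' -> no
  'dig' -> lower='dig' -> no
  'rag' -> lower='rag' -> no
  'tap' -> lower='tap' -> no
  'dig' -> lower='dig' -> no
  'cot' -> lower='cot' -> no
  'Fog' -> lower='fog' -> MATCH
  'Fog' -> lower='fog' -> MATCH
Matches: ['Fog', 'Fog']
Count: 2

2


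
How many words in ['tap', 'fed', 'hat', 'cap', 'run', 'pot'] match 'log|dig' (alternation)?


Alternation 'log|dig' matches either 'log' or 'dig'.
Checking each word:
  'tap' -> no
  'fed' -> no
  'hat' -> no
  'cap' -> no
  'run' -> no
  'pot' -> no
Matches: []
Count: 0

0


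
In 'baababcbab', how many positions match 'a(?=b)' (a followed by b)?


Lookahead 'a(?=b)' matches 'a' only when followed by 'b'.
String: 'baababcbab'
Checking each position where char is 'a':
  pos 1: 'a' -> no (next='a')
  pos 2: 'a' -> MATCH (next='b')
  pos 4: 'a' -> MATCH (next='b')
  pos 8: 'a' -> MATCH (next='b')
Matching positions: [2, 4, 8]
Count: 3

3


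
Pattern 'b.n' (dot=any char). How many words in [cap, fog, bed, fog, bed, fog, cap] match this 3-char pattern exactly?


Pattern 'b.n' means: starts with 'b', any single char, ends with 'n'.
Checking each word (must be exactly 3 chars):
  'cap' (len=3): no
  'fog' (len=3): no
  'bed' (len=3): no
  'fog' (len=3): no
  'bed' (len=3): no
  'fog' (len=3): no
  'cap' (len=3): no
Matching words: []
Total: 0

0


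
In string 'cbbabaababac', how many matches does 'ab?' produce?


Pattern 'ab?' matches 'a' optionally followed by 'b'.
String: 'cbbabaababac'
Scanning left to right for 'a' then checking next char:
  Match 1: 'ab' (a followed by b)
  Match 2: 'a' (a not followed by b)
  Match 3: 'ab' (a followed by b)
  Match 4: 'ab' (a followed by b)
  Match 5: 'a' (a not followed by b)
Total matches: 5

5


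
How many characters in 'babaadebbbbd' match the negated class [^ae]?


Negated class [^ae] matches any char NOT in {a, e}
Scanning 'babaadebbbbd':
  pos 0: 'b' -> MATCH
  pos 1: 'a' -> no (excluded)
  pos 2: 'b' -> MATCH
  pos 3: 'a' -> no (excluded)
  pos 4: 'a' -> no (excluded)
  pos 5: 'd' -> MATCH
  pos 6: 'e' -> no (excluded)
  pos 7: 'b' -> MATCH
  pos 8: 'b' -> MATCH
  pos 9: 'b' -> MATCH
  pos 10: 'b' -> MATCH
  pos 11: 'd' -> MATCH
Total matches: 8

8


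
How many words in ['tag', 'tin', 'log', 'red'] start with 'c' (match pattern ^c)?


Pattern ^c anchors to start of word. Check which words begin with 'c':
  'tag' -> no
  'tin' -> no
  'log' -> no
  'red' -> no
Matching words: []
Count: 0

0


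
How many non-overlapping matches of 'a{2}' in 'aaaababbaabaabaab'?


Pattern 'a{2}' matches exactly 2 consecutive a's (greedy, non-overlapping).
String: 'aaaababbaabaabaab'
Scanning for runs of a's:
  Run at pos 0: 'aaaa' (length 4) -> 2 match(es)
  Run at pos 5: 'a' (length 1) -> 0 match(es)
  Run at pos 8: 'aa' (length 2) -> 1 match(es)
  Run at pos 11: 'aa' (length 2) -> 1 match(es)
  Run at pos 14: 'aa' (length 2) -> 1 match(es)
Matches found: ['aa', 'aa', 'aa', 'aa', 'aa']
Total: 5

5


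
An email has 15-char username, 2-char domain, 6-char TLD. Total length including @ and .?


An email address has format: username@domain.tld
Username length: 15
'@' character: 1
Domain length: 2
'.' character: 1
TLD length: 6
Total = 15 + 1 + 2 + 1 + 6 = 25

25


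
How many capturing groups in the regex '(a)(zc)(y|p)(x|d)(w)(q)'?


To count capturing groups, count each '(' that starts a group.
Pattern: '(a)(zc)(y|p)(x|d)(w)(q)'
Walking through the pattern:
  Position 0: '(' -> group #1
  Position 3: '(' -> group #2
  Position 7: '(' -> group #3
  Position 12: '(' -> group #4
  Position 17: '(' -> group #5
  Position 20: '(' -> group #6
Total capturing groups: 6

6


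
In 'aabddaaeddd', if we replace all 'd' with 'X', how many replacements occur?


re.sub('d', 'X', text) replaces every occurrence of 'd' with 'X'.
Text: 'aabddaaeddd'
Scanning for 'd':
  pos 3: 'd' -> replacement #1
  pos 4: 'd' -> replacement #2
  pos 8: 'd' -> replacement #3
  pos 9: 'd' -> replacement #4
  pos 10: 'd' -> replacement #5
Total replacements: 5

5


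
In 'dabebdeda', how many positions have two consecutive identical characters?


Looking for consecutive identical characters in 'dabebdeda':
  pos 0-1: 'd' vs 'a' -> different
  pos 1-2: 'a' vs 'b' -> different
  pos 2-3: 'b' vs 'e' -> different
  pos 3-4: 'e' vs 'b' -> different
  pos 4-5: 'b' vs 'd' -> different
  pos 5-6: 'd' vs 'e' -> different
  pos 6-7: 'e' vs 'd' -> different
  pos 7-8: 'd' vs 'a' -> different
Consecutive identical pairs: []
Count: 0

0


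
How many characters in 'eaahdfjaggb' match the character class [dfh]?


Character class [dfh] matches any of: {d, f, h}
Scanning string 'eaahdfjaggb' character by character:
  pos 0: 'e' -> no
  pos 1: 'a' -> no
  pos 2: 'a' -> no
  pos 3: 'h' -> MATCH
  pos 4: 'd' -> MATCH
  pos 5: 'f' -> MATCH
  pos 6: 'j' -> no
  pos 7: 'a' -> no
  pos 8: 'g' -> no
  pos 9: 'g' -> no
  pos 10: 'b' -> no
Total matches: 3

3


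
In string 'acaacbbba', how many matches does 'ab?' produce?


Pattern 'ab?' matches 'a' optionally followed by 'b'.
String: 'acaacbbba'
Scanning left to right for 'a' then checking next char:
  Match 1: 'a' (a not followed by b)
  Match 2: 'a' (a not followed by b)
  Match 3: 'a' (a not followed by b)
  Match 4: 'a' (a not followed by b)
Total matches: 4

4


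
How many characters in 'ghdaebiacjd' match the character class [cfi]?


Character class [cfi] matches any of: {c, f, i}
Scanning string 'ghdaebiacjd' character by character:
  pos 0: 'g' -> no
  pos 1: 'h' -> no
  pos 2: 'd' -> no
  pos 3: 'a' -> no
  pos 4: 'e' -> no
  pos 5: 'b' -> no
  pos 6: 'i' -> MATCH
  pos 7: 'a' -> no
  pos 8: 'c' -> MATCH
  pos 9: 'j' -> no
  pos 10: 'd' -> no
Total matches: 2

2


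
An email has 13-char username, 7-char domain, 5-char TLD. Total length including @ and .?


An email address has format: username@domain.tld
Username length: 13
'@' character: 1
Domain length: 7
'.' character: 1
TLD length: 5
Total = 13 + 1 + 7 + 1 + 5 = 27

27


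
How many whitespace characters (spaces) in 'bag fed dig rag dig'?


\s matches whitespace characters (spaces, tabs, etc.).
Text: 'bag fed dig rag dig'
This text has 5 words separated by spaces.
Number of spaces = number of words - 1 = 5 - 1 = 4

4


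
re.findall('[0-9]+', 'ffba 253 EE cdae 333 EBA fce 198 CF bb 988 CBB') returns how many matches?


Pattern '[0-9]+' finds one or more digits.
Text: 'ffba 253 EE cdae 333 EBA fce 198 CF bb 988 CBB'
Scanning for matches:
  Match 1: '253'
  Match 2: '333'
  Match 3: '198'
  Match 4: '988'
Total matches: 4

4


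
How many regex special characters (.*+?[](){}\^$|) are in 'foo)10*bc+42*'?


Regex special characters are: . * + ? [ ] ( ) { } \ ^ $ |
Scanning 'foo)10*bc+42*':
  pos 3: ')' -> SPECIAL
  pos 6: '*' -> SPECIAL
  pos 9: '+' -> SPECIAL
  pos 12: '*' -> SPECIAL
Special chars found: [')', '*', '+', '*']
Total: 4

4


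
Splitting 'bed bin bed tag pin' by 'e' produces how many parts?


Splitting by 'e' breaks the string at each occurrence of the separator.
Text: 'bed bin bed tag pin'
Parts after split:
  Part 1: 'b'
  Part 2: 'd bin b'
  Part 3: 'd tag pin'
Total parts: 3

3


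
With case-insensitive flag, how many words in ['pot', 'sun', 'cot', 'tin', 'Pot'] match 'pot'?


Case-insensitive matching: compare each word's lowercase form to 'pot'.
  'pot' -> lower='pot' -> MATCH
  'sun' -> lower='sun' -> no
  'cot' -> lower='cot' -> no
  'tin' -> lower='tin' -> no
  'Pot' -> lower='pot' -> MATCH
Matches: ['pot', 'Pot']
Count: 2

2


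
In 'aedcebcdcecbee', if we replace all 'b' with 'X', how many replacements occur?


re.sub('b', 'X', text) replaces every occurrence of 'b' with 'X'.
Text: 'aedcebcdcecbee'
Scanning for 'b':
  pos 5: 'b' -> replacement #1
  pos 11: 'b' -> replacement #2
Total replacements: 2

2


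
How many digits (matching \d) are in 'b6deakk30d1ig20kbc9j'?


\d matches any digit 0-9.
Scanning 'b6deakk30d1ig20kbc9j':
  pos 1: '6' -> DIGIT
  pos 7: '3' -> DIGIT
  pos 8: '0' -> DIGIT
  pos 10: '1' -> DIGIT
  pos 13: '2' -> DIGIT
  pos 14: '0' -> DIGIT
  pos 18: '9' -> DIGIT
Digits found: ['6', '3', '0', '1', '2', '0', '9']
Total: 7

7


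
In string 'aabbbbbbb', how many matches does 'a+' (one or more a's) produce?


Pattern 'a+' matches one or more consecutive a's.
String: 'aabbbbbbb'
Scanning for runs of a:
  Match 1: 'aa' (length 2)
Total matches: 1

1


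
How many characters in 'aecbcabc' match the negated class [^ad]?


Negated class [^ad] matches any char NOT in {a, d}
Scanning 'aecbcabc':
  pos 0: 'a' -> no (excluded)
  pos 1: 'e' -> MATCH
  pos 2: 'c' -> MATCH
  pos 3: 'b' -> MATCH
  pos 4: 'c' -> MATCH
  pos 5: 'a' -> no (excluded)
  pos 6: 'b' -> MATCH
  pos 7: 'c' -> MATCH
Total matches: 6

6


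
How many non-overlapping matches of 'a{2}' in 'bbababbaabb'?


Pattern 'a{2}' matches exactly 2 consecutive a's (greedy, non-overlapping).
String: 'bbababbaabb'
Scanning for runs of a's:
  Run at pos 2: 'a' (length 1) -> 0 match(es)
  Run at pos 4: 'a' (length 1) -> 0 match(es)
  Run at pos 7: 'aa' (length 2) -> 1 match(es)
Matches found: ['aa']
Total: 1

1


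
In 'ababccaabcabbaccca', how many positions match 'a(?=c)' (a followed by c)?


Lookahead 'a(?=c)' matches 'a' only when followed by 'c'.
String: 'ababccaabcabbaccca'
Checking each position where char is 'a':
  pos 0: 'a' -> no (next='b')
  pos 2: 'a' -> no (next='b')
  pos 6: 'a' -> no (next='a')
  pos 7: 'a' -> no (next='b')
  pos 10: 'a' -> no (next='b')
  pos 13: 'a' -> MATCH (next='c')
Matching positions: [13]
Count: 1

1


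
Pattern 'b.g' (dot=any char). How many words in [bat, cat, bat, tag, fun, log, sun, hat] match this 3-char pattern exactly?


Pattern 'b.g' means: starts with 'b', any single char, ends with 'g'.
Checking each word (must be exactly 3 chars):
  'bat' (len=3): no
  'cat' (len=3): no
  'bat' (len=3): no
  'tag' (len=3): no
  'fun' (len=3): no
  'log' (len=3): no
  'sun' (len=3): no
  'hat' (len=3): no
Matching words: []
Total: 0

0


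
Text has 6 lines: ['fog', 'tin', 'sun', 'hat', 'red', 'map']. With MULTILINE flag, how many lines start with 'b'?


With MULTILINE flag, ^ matches the start of each line.
Lines: ['fog', 'tin', 'sun', 'hat', 'red', 'map']
Checking which lines start with 'b':
  Line 1: 'fog' -> no
  Line 2: 'tin' -> no
  Line 3: 'sun' -> no
  Line 4: 'hat' -> no
  Line 5: 'red' -> no
  Line 6: 'map' -> no
Matching lines: []
Count: 0

0


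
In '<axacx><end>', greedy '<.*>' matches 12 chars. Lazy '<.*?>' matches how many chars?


Greedy '<.*>' tries to match as MUCH as possible.
Lazy '<.*?>' tries to match as LITTLE as possible.

String: '<axacx><end>'
Greedy '<.*>' starts at first '<' and extends to the LAST '>': '<axacx><end>' (12 chars)
Lazy '<.*?>' starts at first '<' and stops at the FIRST '>': '<axacx>' (7 chars)

7


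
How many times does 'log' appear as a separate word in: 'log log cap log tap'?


Scanning each word for exact match 'log':
  Word 1: 'log' -> MATCH
  Word 2: 'log' -> MATCH
  Word 3: 'cap' -> no
  Word 4: 'log' -> MATCH
  Word 5: 'tap' -> no
Total matches: 3

3


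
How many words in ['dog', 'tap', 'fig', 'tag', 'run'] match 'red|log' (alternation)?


Alternation 'red|log' matches either 'red' or 'log'.
Checking each word:
  'dog' -> no
  'tap' -> no
  'fig' -> no
  'tag' -> no
  'run' -> no
Matches: []
Count: 0

0


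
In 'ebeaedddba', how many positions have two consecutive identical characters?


Looking for consecutive identical characters in 'ebeaedddba':
  pos 0-1: 'e' vs 'b' -> different
  pos 1-2: 'b' vs 'e' -> different
  pos 2-3: 'e' vs 'a' -> different
  pos 3-4: 'a' vs 'e' -> different
  pos 4-5: 'e' vs 'd' -> different
  pos 5-6: 'd' vs 'd' -> MATCH ('dd')
  pos 6-7: 'd' vs 'd' -> MATCH ('dd')
  pos 7-8: 'd' vs 'b' -> different
  pos 8-9: 'b' vs 'a' -> different
Consecutive identical pairs: ['dd', 'dd']
Count: 2

2


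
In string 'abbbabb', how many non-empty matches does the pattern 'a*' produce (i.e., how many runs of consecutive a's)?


Pattern 'a*' matches zero or more a's. We want non-empty runs of consecutive a's.
String: 'abbbabb'
Walking through the string to find runs of a's:
  Run 1: positions 0-0 -> 'a'
  Run 2: positions 4-4 -> 'a'
Non-empty runs found: ['a', 'a']
Count: 2

2


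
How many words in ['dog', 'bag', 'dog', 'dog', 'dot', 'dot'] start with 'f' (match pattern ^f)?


Pattern ^f anchors to start of word. Check which words begin with 'f':
  'dog' -> no
  'bag' -> no
  'dog' -> no
  'dog' -> no
  'dot' -> no
  'dot' -> no
Matching words: []
Count: 0

0


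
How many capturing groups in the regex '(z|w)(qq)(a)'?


To count capturing groups, count each '(' that starts a group.
Pattern: '(z|w)(qq)(a)'
Walking through the pattern:
  Position 0: '(' -> group #1
  Position 5: '(' -> group #2
  Position 9: '(' -> group #3
Total capturing groups: 3

3


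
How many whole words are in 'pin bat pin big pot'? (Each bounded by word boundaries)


Word boundaries (\b) mark the start/end of each word.
Text: 'pin bat pin big pot'
Splitting by whitespace:
  Word 1: 'pin'
  Word 2: 'bat'
  Word 3: 'pin'
  Word 4: 'big'
  Word 5: 'pot'
Total whole words: 5

5


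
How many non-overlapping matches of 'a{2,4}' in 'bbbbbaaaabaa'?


Pattern 'a{2,4}' matches between 2 and 4 consecutive a's (greedy).
String: 'bbbbbaaaabaa'
Finding runs of a's and applying greedy matching:
  Run at pos 5: 'aaaa' (length 4)
  Run at pos 10: 'aa' (length 2)
Matches: ['aaaa', 'aa']
Count: 2

2


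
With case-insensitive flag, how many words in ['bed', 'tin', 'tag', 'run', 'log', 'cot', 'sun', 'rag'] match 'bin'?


Case-insensitive matching: compare each word's lowercase form to 'bin'.
  'bed' -> lower='bed' -> no
  'tin' -> lower='tin' -> no
  'tag' -> lower='tag' -> no
  'run' -> lower='run' -> no
  'log' -> lower='log' -> no
  'cot' -> lower='cot' -> no
  'sun' -> lower='sun' -> no
  'rag' -> lower='rag' -> no
Matches: []
Count: 0

0


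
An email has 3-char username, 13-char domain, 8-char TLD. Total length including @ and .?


An email address has format: username@domain.tld
Username length: 3
'@' character: 1
Domain length: 13
'.' character: 1
TLD length: 8
Total = 3 + 1 + 13 + 1 + 8 = 26

26


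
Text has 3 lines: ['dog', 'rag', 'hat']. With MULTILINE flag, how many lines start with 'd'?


With MULTILINE flag, ^ matches the start of each line.
Lines: ['dog', 'rag', 'hat']
Checking which lines start with 'd':
  Line 1: 'dog' -> MATCH
  Line 2: 'rag' -> no
  Line 3: 'hat' -> no
Matching lines: ['dog']
Count: 1

1


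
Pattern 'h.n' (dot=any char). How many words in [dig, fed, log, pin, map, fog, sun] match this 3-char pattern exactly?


Pattern 'h.n' means: starts with 'h', any single char, ends with 'n'.
Checking each word (must be exactly 3 chars):
  'dig' (len=3): no
  'fed' (len=3): no
  'log' (len=3): no
  'pin' (len=3): no
  'map' (len=3): no
  'fog' (len=3): no
  'sun' (len=3): no
Matching words: []
Total: 0

0


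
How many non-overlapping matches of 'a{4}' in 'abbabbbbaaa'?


Pattern 'a{4}' matches exactly 4 consecutive a's (greedy, non-overlapping).
String: 'abbabbbbaaa'
Scanning for runs of a's:
  Run at pos 0: 'a' (length 1) -> 0 match(es)
  Run at pos 3: 'a' (length 1) -> 0 match(es)
  Run at pos 8: 'aaa' (length 3) -> 0 match(es)
Matches found: []
Total: 0

0


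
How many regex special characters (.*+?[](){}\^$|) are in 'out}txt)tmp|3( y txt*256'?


Regex special characters are: . * + ? [ ] ( ) { } \ ^ $ |
Scanning 'out}txt)tmp|3( y txt*256':
  pos 3: '}' -> SPECIAL
  pos 7: ')' -> SPECIAL
  pos 11: '|' -> SPECIAL
  pos 13: '(' -> SPECIAL
  pos 20: '*' -> SPECIAL
Special chars found: ['}', ')', '|', '(', '*']
Total: 5

5
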